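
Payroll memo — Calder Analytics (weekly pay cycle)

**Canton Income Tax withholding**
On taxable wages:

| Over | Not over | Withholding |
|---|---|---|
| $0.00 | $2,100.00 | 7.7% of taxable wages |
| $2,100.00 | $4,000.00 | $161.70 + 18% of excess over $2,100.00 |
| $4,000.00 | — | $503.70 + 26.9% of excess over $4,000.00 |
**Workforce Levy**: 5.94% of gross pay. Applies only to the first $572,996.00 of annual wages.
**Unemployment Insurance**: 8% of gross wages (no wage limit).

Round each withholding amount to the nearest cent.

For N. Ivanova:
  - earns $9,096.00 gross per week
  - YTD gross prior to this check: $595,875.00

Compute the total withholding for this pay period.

$2,602.20

Canton Income Tax: taxable = $9,096.00
  $503.70 + 26.9% × ($9,096.00 − $4,000.00) = $503.70 + 26.9% × $5,096.00 = $1,874.52
Workforce Levy: YTD $595,875.00 ≥ cap $572,996.00 → $0.00
Unemployment Insurance: 8% × $9,096.00 = $727.68
Total: $1,874.52 + $0.00 + $727.68 = $2,602.20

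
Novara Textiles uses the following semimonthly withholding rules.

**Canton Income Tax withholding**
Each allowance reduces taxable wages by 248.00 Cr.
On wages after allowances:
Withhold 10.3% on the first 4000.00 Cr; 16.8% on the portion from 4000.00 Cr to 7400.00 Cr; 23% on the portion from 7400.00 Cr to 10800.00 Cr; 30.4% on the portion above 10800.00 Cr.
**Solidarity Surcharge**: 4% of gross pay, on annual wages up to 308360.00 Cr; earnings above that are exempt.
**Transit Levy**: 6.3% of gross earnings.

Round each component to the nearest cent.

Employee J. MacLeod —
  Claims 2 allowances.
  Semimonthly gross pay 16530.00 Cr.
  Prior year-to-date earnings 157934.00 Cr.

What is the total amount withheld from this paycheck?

5058.93 Cr

Canton Income Tax: taxable = 16530.00 Cr − 2×248.00 Cr = 16034.00 Cr
  1765.20 Cr + 30.4% × (16034.00 Cr − 10800.00 Cr) = 1765.20 Cr + 30.4% × 5234.00 Cr = 3356.34 Cr
Solidarity Surcharge: 4% × 16530.00 Cr = 661.20 Cr
Transit Levy: 6.3% × 16530.00 Cr = 1041.39 Cr
Total: 3356.34 Cr + 661.20 Cr + 1041.39 Cr = 5058.93 Cr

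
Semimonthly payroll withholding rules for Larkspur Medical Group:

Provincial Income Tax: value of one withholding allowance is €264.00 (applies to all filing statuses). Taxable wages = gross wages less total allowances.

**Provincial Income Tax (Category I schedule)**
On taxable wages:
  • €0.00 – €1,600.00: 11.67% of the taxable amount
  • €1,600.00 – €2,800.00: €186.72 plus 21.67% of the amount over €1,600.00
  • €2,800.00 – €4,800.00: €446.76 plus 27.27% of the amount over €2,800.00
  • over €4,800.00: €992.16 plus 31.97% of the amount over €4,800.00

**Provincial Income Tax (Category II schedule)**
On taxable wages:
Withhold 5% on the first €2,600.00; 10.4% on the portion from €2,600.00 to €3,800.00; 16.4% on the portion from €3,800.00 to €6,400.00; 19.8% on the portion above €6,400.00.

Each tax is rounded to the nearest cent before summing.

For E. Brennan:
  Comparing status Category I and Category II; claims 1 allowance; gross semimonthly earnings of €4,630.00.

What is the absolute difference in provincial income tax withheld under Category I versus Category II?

Provincial Income Tax (Category I): taxable = €4,630.00 − 1×€264.00 = €4,366.00
  €446.76 + 27.27% × (€4,366.00 − €2,800.00) = €446.76 + 27.27% × €1,566.00 = €873.81
Provincial Income Tax (Category II): taxable = €4,630.00 − 1×€264.00 = €4,366.00
  €254.80 + 16.4% × (€4,366.00 − €3,800.00) = €254.80 + 16.4% × €566.00 = €347.62
Difference: |€873.81 − €347.62| = €526.19 (higher under Category I)

€526.19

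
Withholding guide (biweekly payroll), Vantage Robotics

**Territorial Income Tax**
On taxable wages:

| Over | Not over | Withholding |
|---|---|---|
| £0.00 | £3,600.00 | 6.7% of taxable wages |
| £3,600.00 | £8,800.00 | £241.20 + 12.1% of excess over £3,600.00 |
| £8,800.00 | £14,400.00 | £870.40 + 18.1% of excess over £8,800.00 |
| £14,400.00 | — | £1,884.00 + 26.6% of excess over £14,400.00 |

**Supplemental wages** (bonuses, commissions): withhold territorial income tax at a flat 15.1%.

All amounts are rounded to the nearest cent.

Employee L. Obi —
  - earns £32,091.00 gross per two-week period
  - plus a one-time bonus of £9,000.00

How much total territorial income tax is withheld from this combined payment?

Territorial Income Tax: taxable = £32,091.00
  £1,884.00 + 26.6% × (£32,091.00 − £14,400.00) = £1,884.00 + 26.6% × £17,691.00 = £6,589.81
Supplemental (15.1% flat on bonus): 15.1% × £9,000.00 = £1,359.00
Total territorial income tax: £6,589.81 + £1,359.00 = £7,948.81

£7,948.81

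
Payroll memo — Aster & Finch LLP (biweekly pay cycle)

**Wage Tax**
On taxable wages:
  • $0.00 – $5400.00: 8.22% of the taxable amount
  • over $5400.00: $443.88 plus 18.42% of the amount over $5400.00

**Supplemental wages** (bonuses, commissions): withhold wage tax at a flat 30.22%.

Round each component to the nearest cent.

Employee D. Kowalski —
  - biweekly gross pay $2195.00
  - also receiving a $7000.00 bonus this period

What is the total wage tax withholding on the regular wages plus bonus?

Wage Tax: taxable = $2195.00
  8.22% × $2195.00 = $180.43
Supplemental (30.22% flat on bonus): 30.22% × $7000.00 = $2115.40
Total wage tax: $180.43 + $2115.40 = $2295.83

$2295.83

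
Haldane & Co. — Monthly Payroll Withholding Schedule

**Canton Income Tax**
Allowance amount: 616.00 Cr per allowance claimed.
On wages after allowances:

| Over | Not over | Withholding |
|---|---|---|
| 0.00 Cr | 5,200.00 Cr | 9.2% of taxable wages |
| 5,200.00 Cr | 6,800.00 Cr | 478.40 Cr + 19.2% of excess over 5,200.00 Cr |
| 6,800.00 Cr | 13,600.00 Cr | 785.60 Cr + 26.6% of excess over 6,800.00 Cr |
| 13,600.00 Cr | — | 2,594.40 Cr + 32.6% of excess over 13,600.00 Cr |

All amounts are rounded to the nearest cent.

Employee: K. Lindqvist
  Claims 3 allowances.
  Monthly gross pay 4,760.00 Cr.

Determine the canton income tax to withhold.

267.90 Cr

Canton Income Tax: taxable = 4,760.00 Cr − 3×616.00 Cr = 2,912.00 Cr
  9.2% × 2,912.00 Cr = 267.90 Cr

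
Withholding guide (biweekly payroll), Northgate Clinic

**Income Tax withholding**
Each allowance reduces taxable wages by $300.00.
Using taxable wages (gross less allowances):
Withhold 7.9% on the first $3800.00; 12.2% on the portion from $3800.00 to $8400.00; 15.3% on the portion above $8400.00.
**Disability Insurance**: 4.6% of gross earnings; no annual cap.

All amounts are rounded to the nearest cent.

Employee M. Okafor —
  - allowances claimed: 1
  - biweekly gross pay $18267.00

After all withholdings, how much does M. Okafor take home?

Income Tax: taxable = $18267.00 − 1×$300.00 = $17967.00
  $861.40 + 15.3% × ($17967.00 − $8400.00) = $861.40 + 15.3% × $9567.00 = $2325.15
Disability Insurance: 4.6% × $18267.00 = $840.28
Total withheld: $2325.15 + $840.28 = $3165.43
Net pay: $18267.00 − $3165.43 = $15101.57

$15101.57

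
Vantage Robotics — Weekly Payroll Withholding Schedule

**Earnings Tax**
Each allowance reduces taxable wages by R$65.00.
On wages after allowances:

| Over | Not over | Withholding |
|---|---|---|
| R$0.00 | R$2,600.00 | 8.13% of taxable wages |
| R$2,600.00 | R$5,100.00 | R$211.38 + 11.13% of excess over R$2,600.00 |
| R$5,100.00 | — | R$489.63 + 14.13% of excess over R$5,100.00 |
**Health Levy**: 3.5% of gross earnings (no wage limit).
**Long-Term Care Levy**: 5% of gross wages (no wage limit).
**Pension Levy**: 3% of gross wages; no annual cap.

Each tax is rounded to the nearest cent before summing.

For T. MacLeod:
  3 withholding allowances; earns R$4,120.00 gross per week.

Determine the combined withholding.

R$832.65

Earnings Tax: taxable = R$4,120.00 − 3×R$65.00 = R$3,925.00
  R$211.38 + 11.13% × (R$3,925.00 − R$2,600.00) = R$211.38 + 11.13% × R$1,325.00 = R$358.85
Health Levy: 3.5% × R$4,120.00 = R$144.20
Long-Term Care Levy: 5% × R$4,120.00 = R$206.00
Pension Levy: 3% × R$4,120.00 = R$123.60
Total: R$358.85 + R$144.20 + R$206.00 + R$123.60 = R$832.65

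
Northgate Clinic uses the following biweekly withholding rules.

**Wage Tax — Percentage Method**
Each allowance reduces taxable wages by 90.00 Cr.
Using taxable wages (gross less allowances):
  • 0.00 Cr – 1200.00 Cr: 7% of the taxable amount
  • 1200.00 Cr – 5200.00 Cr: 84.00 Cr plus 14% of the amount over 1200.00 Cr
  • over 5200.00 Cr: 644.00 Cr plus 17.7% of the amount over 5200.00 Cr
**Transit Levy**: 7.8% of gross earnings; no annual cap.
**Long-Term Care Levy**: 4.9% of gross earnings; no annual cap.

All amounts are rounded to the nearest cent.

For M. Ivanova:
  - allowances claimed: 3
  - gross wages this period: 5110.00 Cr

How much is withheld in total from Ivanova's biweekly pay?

1242.57 Cr

Wage Tax: taxable = 5110.00 Cr − 3×90.00 Cr = 4840.00 Cr
  84.00 Cr + 14% × (4840.00 Cr − 1200.00 Cr) = 84.00 Cr + 14% × 3640.00 Cr = 593.60 Cr
Transit Levy: 7.8% × 5110.00 Cr = 398.58 Cr
Long-Term Care Levy: 4.9% × 5110.00 Cr = 250.39 Cr
Total: 593.60 Cr + 398.58 Cr + 250.39 Cr = 1242.57 Cr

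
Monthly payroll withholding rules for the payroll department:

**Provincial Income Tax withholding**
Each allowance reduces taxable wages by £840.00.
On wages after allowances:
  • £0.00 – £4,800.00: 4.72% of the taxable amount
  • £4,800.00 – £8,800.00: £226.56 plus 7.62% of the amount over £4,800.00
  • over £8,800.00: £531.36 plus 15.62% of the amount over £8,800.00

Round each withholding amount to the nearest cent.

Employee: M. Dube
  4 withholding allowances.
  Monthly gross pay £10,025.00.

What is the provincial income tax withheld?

£368.67

Provincial Income Tax: taxable = £10,025.00 − 4×£840.00 = £6,665.00
  £226.56 + 7.62% × (£6,665.00 − £4,800.00) = £226.56 + 7.62% × £1,865.00 = £368.67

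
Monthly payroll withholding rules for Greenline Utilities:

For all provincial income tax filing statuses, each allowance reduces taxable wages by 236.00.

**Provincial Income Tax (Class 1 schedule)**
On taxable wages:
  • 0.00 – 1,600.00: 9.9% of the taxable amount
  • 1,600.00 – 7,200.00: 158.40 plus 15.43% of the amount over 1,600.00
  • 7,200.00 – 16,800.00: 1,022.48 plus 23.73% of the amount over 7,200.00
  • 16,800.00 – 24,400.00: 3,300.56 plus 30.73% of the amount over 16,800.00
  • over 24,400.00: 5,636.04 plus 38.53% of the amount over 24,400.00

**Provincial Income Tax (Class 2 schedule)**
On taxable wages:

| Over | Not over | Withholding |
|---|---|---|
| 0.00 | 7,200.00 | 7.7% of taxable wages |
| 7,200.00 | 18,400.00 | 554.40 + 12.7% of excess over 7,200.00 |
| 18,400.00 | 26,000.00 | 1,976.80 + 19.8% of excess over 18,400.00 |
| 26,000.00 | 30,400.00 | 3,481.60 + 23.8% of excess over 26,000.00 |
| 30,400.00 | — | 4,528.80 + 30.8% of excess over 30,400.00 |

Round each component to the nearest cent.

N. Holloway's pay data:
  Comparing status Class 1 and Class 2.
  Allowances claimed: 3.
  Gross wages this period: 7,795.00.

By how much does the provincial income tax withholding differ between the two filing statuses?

459.34

Provincial Income Tax (Class 1): taxable = 7,795.00 − 3×236.00 = 7,087.00
  158.40 + 15.43% × (7,087.00 − 1,600.00) = 158.40 + 15.43% × 5,487.00 = 1,005.04
Provincial Income Tax (Class 2): taxable = 7,795.00 − 3×236.00 = 7,087.00
  7.7% × 7,087.00 = 545.70
Difference: |1,005.04 − 545.70| = 459.34 (higher under Class 1)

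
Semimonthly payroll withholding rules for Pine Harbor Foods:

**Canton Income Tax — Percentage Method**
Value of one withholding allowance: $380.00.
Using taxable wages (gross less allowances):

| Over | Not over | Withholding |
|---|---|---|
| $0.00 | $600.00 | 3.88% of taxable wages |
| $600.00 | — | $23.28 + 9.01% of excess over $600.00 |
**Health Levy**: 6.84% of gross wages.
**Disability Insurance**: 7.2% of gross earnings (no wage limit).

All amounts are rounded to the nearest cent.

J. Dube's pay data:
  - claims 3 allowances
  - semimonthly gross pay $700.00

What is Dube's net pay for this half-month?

$601.72

Canton Income Tax: taxable = $700.00 − 3×$380.00 = $-440.00
  Taxable ≤ 0 → $0.00
Health Levy: 6.84% × $700.00 = $47.88
Disability Insurance: 7.2% × $700.00 = $50.40
Total withheld: $0.00 + $47.88 + $50.40 = $98.28
Net pay: $700.00 − $98.28 = $601.72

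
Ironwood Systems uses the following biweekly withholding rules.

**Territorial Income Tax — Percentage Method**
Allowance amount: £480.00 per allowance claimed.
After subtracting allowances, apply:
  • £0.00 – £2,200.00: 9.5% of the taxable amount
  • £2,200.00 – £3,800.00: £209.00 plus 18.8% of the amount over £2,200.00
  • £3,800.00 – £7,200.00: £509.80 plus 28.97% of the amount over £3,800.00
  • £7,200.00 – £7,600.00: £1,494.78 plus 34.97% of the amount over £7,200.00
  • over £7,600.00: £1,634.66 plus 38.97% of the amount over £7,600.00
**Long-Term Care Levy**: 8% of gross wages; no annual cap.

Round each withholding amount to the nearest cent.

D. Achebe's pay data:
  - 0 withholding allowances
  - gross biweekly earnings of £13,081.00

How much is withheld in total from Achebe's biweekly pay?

Territorial Income Tax: taxable = £13,081.00
  £1,634.66 + 38.97% × (£13,081.00 − £7,600.00) = £1,634.66 + 38.97% × £5,481.00 = £3,770.61
Long-Term Care Levy: 8% × £13,081.00 = £1,046.48
Total: £3,770.61 + £1,046.48 = £4,817.09

£4,817.09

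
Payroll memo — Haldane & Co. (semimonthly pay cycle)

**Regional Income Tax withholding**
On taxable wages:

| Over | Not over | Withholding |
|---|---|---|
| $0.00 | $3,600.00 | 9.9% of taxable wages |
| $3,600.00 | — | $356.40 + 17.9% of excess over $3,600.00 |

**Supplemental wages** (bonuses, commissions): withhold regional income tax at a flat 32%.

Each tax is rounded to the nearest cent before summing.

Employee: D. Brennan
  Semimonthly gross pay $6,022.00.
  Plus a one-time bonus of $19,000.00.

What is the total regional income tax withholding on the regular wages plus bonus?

Regional Income Tax: taxable = $6,022.00
  $356.40 + 17.9% × ($6,022.00 − $3,600.00) = $356.40 + 17.9% × $2,422.00 = $789.94
Supplemental (32% flat on bonus): 32% × $19,000.00 = $6,080.00
Total regional income tax: $789.94 + $6,080.00 = $6,869.94

$6,869.94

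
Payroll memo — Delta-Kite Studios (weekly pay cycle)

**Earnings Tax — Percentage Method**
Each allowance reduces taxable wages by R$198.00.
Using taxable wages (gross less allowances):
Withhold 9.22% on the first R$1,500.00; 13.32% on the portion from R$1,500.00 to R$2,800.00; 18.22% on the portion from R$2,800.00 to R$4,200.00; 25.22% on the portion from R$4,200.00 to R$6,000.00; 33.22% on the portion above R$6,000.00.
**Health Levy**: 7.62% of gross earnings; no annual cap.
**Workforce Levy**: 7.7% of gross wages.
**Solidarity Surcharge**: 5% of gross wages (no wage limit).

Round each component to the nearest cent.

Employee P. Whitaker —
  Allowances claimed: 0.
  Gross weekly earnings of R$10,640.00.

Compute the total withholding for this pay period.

R$4,723.96

Earnings Tax: taxable = R$10,640.00
  R$1,020.50 + 33.22% × (R$10,640.00 − R$6,000.00) = R$1,020.50 + 33.22% × R$4,640.00 = R$2,561.91
Health Levy: 7.62% × R$10,640.00 = R$810.77
Workforce Levy: 7.7% × R$10,640.00 = R$819.28
Solidarity Surcharge: 5% × R$10,640.00 = R$532.00
Total: R$2,561.91 + R$810.77 + R$819.28 + R$532.00 = R$4,723.96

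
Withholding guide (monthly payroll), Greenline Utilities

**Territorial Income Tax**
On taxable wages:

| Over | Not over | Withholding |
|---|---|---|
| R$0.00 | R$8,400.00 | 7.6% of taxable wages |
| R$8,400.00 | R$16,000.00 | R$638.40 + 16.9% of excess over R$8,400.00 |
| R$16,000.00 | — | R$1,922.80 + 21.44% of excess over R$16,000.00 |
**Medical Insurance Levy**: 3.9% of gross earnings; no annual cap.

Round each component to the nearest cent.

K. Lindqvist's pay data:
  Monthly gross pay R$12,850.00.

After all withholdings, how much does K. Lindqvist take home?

R$10,958.40

Territorial Income Tax: taxable = R$12,850.00
  R$638.40 + 16.9% × (R$12,850.00 − R$8,400.00) = R$638.40 + 16.9% × R$4,450.00 = R$1,390.45
Medical Insurance Levy: 3.9% × R$12,850.00 = R$501.15
Total withheld: R$1,390.45 + R$501.15 = R$1,891.60
Net pay: R$12,850.00 − R$1,891.60 = R$10,958.40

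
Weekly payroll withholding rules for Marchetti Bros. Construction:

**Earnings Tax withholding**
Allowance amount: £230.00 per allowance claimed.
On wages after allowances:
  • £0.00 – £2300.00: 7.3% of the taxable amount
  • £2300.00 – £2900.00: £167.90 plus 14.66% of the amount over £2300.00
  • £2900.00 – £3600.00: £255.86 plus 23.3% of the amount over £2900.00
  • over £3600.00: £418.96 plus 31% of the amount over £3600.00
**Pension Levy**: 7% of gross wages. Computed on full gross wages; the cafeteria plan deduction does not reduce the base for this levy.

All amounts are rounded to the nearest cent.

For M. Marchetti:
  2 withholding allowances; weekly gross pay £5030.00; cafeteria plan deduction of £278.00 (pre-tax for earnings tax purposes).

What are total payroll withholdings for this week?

£985.58

Earnings Tax: taxable = £5030.00 − £278.00 − 2×£230.00 = £4292.00
  £418.96 + 31% × (£4292.00 − £3600.00) = £418.96 + 31% × £692.00 = £633.48
Pension Levy: 7% × £5030.00 = £352.10
Total: £633.48 + £352.10 = £985.58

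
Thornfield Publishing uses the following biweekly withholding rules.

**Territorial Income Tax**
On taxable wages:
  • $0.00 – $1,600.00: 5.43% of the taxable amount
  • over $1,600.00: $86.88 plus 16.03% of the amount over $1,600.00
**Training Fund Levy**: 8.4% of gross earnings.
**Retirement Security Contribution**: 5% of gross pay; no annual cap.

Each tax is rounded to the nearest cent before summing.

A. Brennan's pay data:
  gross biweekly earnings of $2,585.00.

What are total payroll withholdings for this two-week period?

Territorial Income Tax: taxable = $2,585.00
  $86.88 + 16.03% × ($2,585.00 − $1,600.00) = $86.88 + 16.03% × $985.00 = $244.78
Training Fund Levy: 8.4% × $2,585.00 = $217.14
Retirement Security Contribution: 5% × $2,585.00 = $129.25
Total: $244.78 + $217.14 + $129.25 = $591.17

$591.17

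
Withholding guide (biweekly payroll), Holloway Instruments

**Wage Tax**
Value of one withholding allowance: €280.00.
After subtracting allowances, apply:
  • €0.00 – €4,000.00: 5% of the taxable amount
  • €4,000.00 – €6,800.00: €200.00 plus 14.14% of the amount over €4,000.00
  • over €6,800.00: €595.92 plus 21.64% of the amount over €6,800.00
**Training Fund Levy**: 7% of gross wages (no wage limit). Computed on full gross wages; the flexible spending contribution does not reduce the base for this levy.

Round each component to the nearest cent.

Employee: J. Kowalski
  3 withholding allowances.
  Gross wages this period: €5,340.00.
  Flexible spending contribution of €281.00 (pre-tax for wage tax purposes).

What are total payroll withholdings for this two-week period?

€604.77

Wage Tax: taxable = €5,340.00 − €281.00 − 3×€280.00 = €4,219.00
  €200.00 + 14.14% × (€4,219.00 − €4,000.00) = €200.00 + 14.14% × €219.00 = €230.97
Training Fund Levy: 7% × €5,340.00 = €373.80
Total: €230.97 + €373.80 = €604.77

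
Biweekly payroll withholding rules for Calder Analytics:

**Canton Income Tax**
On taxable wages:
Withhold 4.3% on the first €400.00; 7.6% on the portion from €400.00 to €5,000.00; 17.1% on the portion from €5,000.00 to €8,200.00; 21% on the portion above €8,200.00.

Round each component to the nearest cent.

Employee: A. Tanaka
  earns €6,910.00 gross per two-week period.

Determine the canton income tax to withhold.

Canton Income Tax: taxable = €6,910.00
  €366.80 + 17.1% × (€6,910.00 − €5,000.00) = €366.80 + 17.1% × €1,910.00 = €693.41

€693.41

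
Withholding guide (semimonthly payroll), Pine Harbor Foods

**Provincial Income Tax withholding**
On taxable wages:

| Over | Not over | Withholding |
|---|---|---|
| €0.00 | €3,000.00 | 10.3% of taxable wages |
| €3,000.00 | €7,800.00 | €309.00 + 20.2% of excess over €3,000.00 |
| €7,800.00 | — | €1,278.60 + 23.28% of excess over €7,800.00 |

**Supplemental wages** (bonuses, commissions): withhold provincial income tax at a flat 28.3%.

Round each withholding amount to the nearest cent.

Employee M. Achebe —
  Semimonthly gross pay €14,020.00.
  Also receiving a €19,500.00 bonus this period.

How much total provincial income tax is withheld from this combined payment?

Provincial Income Tax: taxable = €14,020.00
  €1,278.60 + 23.28% × (€14,020.00 − €7,800.00) = €1,278.60 + 23.28% × €6,220.00 = €2,726.62
Supplemental (28.3% flat on bonus): 28.3% × €19,500.00 = €5,518.50
Total provincial income tax: €2,726.62 + €5,518.50 = €8,245.12

€8,245.12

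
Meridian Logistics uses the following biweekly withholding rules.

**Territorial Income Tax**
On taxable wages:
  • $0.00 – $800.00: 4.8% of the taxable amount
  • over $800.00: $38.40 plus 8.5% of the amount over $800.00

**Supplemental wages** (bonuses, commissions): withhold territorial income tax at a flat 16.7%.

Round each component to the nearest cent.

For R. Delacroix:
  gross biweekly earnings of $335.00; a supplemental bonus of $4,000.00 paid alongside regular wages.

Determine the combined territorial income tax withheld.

$684.08

Territorial Income Tax: taxable = $335.00
  4.8% × $335.00 = $16.08
Supplemental (16.7% flat on bonus): 16.7% × $4,000.00 = $668.00
Total territorial income tax: $16.08 + $668.00 = $684.08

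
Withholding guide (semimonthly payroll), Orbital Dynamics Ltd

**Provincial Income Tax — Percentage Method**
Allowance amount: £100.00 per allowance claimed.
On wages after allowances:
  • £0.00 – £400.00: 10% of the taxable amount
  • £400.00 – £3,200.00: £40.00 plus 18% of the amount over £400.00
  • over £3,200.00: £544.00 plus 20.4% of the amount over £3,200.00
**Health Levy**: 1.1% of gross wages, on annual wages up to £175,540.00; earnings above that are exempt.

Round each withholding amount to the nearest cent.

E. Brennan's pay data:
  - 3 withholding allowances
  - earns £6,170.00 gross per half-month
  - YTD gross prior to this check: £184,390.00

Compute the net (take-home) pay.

£5,081.32

Provincial Income Tax: taxable = £6,170.00 − 3×£100.00 = £5,870.00
  £544.00 + 20.4% × (£5,870.00 − £3,200.00) = £544.00 + 20.4% × £2,670.00 = £1,088.68
Health Levy: YTD £184,390.00 ≥ cap £175,540.00 → £0.00
Total withheld: £1,088.68 + £0.00 = £1,088.68
Net pay: £6,170.00 − £1,088.68 = £5,081.32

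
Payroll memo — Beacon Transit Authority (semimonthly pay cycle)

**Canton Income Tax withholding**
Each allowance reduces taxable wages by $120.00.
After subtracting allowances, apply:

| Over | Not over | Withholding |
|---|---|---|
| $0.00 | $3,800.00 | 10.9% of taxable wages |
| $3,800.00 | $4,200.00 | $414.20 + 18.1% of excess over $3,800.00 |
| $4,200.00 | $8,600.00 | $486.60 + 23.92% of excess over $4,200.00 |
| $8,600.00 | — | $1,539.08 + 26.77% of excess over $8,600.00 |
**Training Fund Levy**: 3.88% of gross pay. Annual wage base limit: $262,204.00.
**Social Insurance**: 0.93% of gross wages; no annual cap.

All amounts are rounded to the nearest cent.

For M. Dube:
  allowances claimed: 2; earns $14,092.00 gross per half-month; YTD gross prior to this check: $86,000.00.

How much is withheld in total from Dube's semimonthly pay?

$3,622.87

Canton Income Tax: taxable = $14,092.00 − 2×$120.00 = $13,852.00
  $1,539.08 + 26.77% × ($13,852.00 − $8,600.00) = $1,539.08 + 26.77% × $5,252.00 = $2,945.04
Training Fund Levy: 3.88% × $14,092.00 = $546.77
Social Insurance: 0.93% × $14,092.00 = $131.06
Total: $2,945.04 + $546.77 + $131.06 = $3,622.87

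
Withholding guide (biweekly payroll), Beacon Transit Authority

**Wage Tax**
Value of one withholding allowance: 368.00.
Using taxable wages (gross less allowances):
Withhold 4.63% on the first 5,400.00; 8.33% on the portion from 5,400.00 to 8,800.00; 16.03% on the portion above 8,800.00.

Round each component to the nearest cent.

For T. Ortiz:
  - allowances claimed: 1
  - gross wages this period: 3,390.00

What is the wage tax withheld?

139.92

Wage Tax: taxable = 3,390.00 − 1×368.00 = 3,022.00
  4.63% × 3,022.00 = 139.92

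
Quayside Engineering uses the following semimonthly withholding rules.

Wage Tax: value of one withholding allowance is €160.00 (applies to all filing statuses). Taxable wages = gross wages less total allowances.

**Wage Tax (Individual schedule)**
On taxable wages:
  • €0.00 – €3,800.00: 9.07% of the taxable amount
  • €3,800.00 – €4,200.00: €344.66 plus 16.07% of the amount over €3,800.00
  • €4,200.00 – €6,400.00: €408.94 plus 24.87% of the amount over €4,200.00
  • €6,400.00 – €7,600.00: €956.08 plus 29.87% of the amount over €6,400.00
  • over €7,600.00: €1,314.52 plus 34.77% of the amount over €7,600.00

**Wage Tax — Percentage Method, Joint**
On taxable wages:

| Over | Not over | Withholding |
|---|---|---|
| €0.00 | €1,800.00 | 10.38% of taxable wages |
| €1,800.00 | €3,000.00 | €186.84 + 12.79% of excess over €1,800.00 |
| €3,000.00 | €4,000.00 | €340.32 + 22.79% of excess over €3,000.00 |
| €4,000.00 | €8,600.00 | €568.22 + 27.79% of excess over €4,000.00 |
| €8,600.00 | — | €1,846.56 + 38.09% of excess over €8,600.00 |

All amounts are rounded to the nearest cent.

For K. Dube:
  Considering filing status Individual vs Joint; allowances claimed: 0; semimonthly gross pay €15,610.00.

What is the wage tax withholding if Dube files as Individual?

€4,099.60

Wage Tax (Individual): taxable = €15,610.00
  €1,314.52 + 34.77% × (€15,610.00 − €7,600.00) = €1,314.52 + 34.77% × €8,010.00 = €4,099.60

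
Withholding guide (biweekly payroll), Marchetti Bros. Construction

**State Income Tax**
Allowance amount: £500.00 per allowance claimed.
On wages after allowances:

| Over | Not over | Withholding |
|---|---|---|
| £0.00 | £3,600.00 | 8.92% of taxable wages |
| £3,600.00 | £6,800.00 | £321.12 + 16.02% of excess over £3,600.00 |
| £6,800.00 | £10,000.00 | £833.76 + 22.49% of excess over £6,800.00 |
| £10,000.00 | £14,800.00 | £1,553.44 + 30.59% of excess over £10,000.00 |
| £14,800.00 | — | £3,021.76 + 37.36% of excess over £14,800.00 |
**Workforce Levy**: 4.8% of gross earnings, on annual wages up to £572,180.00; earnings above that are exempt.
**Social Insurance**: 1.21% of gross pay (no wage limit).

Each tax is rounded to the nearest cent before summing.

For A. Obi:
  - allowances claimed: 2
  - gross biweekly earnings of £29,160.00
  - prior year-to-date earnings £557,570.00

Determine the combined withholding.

State Income Tax: taxable = £29,160.00 − 2×£500.00 = £28,160.00
  £3,021.76 + 37.36% × (£28,160.00 − £14,800.00) = £3,021.76 + 37.36% × £13,360.00 = £8,013.06
Workforce Levy: cap £572,180.00 − YTD £557,570.00 = £14,610.00 subject; 4.8% × £14,610.00 = £701.28
Social Insurance: 1.21% × £29,160.00 = £352.84
Total: £8,013.06 + £701.28 + £352.84 = £9,067.18

£9,067.18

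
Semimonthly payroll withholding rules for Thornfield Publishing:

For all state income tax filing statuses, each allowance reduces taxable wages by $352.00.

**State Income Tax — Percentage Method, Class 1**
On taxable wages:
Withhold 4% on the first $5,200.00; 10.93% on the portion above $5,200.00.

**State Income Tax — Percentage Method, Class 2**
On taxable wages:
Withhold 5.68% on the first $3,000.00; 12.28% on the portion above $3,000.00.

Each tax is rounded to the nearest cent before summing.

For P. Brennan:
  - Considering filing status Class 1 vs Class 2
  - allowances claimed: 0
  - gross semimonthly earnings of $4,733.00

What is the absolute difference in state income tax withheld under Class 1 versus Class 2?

$193.89

State Income Tax (Class 1): taxable = $4,733.00
  4% × $4,733.00 = $189.32
State Income Tax (Class 2): taxable = $4,733.00
  $170.40 + 12.28% × ($4,733.00 − $3,000.00) = $170.40 + 12.28% × $1,733.00 = $383.21
Difference: |$189.32 − $383.21| = $193.89 (higher under Class 2)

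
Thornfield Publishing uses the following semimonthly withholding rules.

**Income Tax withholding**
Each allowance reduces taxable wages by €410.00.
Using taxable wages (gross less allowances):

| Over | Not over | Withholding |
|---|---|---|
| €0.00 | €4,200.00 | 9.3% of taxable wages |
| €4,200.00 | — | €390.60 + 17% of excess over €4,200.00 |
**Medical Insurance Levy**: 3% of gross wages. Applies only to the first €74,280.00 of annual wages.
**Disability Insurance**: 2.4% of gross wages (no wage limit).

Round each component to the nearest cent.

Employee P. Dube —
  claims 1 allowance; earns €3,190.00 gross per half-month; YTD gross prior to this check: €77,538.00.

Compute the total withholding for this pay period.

Income Tax: taxable = €3,190.00 − 1×€410.00 = €2,780.00
  9.3% × €2,780.00 = €258.54
Medical Insurance Levy: YTD €77,538.00 ≥ cap €74,280.00 → €0.00
Disability Insurance: 2.4% × €3,190.00 = €76.56
Total: €258.54 + €0.00 + €76.56 = €335.10

€335.10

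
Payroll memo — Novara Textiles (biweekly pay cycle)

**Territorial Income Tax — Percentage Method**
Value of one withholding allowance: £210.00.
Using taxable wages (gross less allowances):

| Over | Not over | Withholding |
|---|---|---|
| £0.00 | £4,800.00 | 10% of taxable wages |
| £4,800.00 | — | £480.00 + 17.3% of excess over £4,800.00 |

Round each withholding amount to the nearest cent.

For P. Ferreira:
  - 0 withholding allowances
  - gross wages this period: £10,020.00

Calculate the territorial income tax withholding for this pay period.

Territorial Income Tax: taxable = £10,020.00
  £480.00 + 17.3% × (£10,020.00 − £4,800.00) = £480.00 + 17.3% × £5,220.00 = £1,383.06

£1,383.06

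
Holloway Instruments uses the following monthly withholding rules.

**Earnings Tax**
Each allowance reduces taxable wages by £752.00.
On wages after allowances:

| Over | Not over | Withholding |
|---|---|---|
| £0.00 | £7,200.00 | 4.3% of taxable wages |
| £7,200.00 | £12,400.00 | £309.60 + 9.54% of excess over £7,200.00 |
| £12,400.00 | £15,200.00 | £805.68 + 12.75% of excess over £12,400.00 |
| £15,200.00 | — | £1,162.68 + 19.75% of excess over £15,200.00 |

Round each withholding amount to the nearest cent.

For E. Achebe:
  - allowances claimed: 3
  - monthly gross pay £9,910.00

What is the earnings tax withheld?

Earnings Tax: taxable = £9,910.00 − 3×£752.00 = £7,654.00
  £309.60 + 9.54% × (£7,654.00 − £7,200.00) = £309.60 + 9.54% × £454.00 = £352.91

£352.91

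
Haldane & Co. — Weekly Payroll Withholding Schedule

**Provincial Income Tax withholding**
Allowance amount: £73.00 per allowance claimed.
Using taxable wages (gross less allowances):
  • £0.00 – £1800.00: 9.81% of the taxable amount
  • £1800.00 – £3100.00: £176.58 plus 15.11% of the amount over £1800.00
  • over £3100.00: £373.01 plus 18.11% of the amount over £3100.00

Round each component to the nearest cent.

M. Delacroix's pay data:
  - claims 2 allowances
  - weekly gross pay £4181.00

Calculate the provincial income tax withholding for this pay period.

Provincial Income Tax: taxable = £4181.00 − 2×£73.00 = £4035.00
  £373.01 + 18.11% × (£4035.00 − £3100.00) = £373.01 + 18.11% × £935.00 = £542.34

£542.34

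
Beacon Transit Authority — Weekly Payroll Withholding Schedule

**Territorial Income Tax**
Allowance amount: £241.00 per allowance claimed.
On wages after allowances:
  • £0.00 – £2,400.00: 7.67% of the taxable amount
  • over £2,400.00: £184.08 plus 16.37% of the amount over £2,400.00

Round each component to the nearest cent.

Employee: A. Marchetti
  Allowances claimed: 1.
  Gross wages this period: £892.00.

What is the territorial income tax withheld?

£49.93

Territorial Income Tax: taxable = £892.00 − 1×£241.00 = £651.00
  7.67% × £651.00 = £49.93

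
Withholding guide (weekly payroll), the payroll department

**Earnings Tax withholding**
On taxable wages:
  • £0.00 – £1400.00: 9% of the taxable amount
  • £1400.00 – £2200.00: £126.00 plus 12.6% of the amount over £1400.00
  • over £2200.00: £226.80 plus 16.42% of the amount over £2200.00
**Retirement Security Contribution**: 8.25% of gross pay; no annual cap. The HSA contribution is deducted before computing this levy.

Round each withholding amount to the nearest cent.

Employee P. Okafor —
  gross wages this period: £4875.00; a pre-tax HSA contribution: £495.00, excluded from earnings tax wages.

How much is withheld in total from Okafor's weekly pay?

£946.11

Earnings Tax: taxable = £4875.00 − £495.00 = £4380.00
  £226.80 + 16.42% × (£4380.00 − £2200.00) = £226.80 + 16.42% × £2180.00 = £584.76
Retirement Security Contribution: 8.25% × £4380.00 = £361.35
Total: £584.76 + £361.35 = £946.11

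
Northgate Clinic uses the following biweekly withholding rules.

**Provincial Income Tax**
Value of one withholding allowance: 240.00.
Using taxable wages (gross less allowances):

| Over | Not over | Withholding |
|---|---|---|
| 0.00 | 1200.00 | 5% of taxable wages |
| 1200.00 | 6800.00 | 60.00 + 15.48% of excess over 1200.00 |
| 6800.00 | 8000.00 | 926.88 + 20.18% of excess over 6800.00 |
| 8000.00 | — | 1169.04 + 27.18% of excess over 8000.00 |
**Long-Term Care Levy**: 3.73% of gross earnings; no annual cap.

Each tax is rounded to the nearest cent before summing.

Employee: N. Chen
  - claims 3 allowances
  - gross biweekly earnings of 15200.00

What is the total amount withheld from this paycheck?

Provincial Income Tax: taxable = 15200.00 − 3×240.00 = 14480.00
  1169.04 + 27.18% × (14480.00 − 8000.00) = 1169.04 + 27.18% × 6480.00 = 2930.30
Long-Term Care Levy: 3.73% × 15200.00 = 566.96
Total: 2930.30 + 566.96 = 3497.26

3497.26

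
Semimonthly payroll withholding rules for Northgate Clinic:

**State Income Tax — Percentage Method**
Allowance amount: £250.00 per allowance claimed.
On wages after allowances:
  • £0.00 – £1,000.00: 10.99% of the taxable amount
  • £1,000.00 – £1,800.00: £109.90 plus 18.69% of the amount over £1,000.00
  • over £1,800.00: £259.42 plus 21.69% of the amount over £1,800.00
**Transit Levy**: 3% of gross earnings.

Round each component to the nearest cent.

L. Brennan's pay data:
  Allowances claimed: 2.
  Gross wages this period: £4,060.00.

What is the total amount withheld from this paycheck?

State Income Tax: taxable = £4,060.00 − 2×£250.00 = £3,560.00
  £259.42 + 21.69% × (£3,560.00 − £1,800.00) = £259.42 + 21.69% × £1,760.00 = £641.16
Transit Levy: 3% × £4,060.00 = £121.80
Total: £641.16 + £121.80 = £762.96

£762.96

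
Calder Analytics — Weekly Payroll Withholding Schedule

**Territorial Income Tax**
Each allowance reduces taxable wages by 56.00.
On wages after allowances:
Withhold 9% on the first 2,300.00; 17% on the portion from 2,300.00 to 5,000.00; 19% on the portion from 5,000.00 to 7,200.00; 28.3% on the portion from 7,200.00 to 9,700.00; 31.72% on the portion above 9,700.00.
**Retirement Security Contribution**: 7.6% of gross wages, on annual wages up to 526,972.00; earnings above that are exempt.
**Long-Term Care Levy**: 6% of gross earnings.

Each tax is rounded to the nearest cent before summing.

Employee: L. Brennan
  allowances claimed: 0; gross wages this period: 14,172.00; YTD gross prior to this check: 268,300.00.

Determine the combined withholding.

5,137.41

Territorial Income Tax: taxable = 14,172.00
  1,791.50 + 31.72% × (14,172.00 − 9,700.00) = 1,791.50 + 31.72% × 4,472.00 = 3,210.02
Retirement Security Contribution: 7.6% × 14,172.00 = 1,077.07
Long-Term Care Levy: 6% × 14,172.00 = 850.32
Total: 3,210.02 + 1,077.07 + 850.32 = 5,137.41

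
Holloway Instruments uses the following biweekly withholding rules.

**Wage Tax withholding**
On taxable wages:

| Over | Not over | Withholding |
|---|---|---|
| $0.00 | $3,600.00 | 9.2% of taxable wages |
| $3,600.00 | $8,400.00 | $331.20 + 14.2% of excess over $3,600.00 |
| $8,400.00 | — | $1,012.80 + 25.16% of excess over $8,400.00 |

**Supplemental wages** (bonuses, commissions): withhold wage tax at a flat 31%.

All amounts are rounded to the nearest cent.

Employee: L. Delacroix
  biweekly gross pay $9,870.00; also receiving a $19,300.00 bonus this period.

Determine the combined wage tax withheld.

$7,365.65

Wage Tax: taxable = $9,870.00
  $1,012.80 + 25.16% × ($9,870.00 − $8,400.00) = $1,012.80 + 25.16% × $1,470.00 = $1,382.65
Supplemental (31% flat on bonus): 31% × $19,300.00 = $5,983.00
Total wage tax: $1,382.65 + $5,983.00 = $7,365.65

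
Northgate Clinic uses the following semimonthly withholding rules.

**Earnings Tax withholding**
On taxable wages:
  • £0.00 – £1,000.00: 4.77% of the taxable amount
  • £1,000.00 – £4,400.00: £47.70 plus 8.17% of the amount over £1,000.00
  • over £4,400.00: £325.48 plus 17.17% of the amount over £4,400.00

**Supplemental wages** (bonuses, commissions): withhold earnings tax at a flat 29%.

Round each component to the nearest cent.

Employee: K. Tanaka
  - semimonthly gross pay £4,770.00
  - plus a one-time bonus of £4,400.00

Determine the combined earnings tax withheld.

£1,665.01

Earnings Tax: taxable = £4,770.00
  £325.48 + 17.17% × (£4,770.00 − £4,400.00) = £325.48 + 17.17% × £370.00 = £389.01
Supplemental (29% flat on bonus): 29% × £4,400.00 = £1,276.00
Total earnings tax: £389.01 + £1,276.00 = £1,665.01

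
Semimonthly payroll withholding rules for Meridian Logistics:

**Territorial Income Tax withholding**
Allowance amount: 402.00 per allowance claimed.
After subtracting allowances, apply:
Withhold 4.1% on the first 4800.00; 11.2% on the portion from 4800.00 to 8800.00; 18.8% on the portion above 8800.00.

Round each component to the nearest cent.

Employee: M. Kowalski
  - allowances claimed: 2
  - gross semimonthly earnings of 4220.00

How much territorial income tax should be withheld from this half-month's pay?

140.06

Territorial Income Tax: taxable = 4220.00 − 2×402.00 = 3416.00
  4.1% × 3416.00 = 140.06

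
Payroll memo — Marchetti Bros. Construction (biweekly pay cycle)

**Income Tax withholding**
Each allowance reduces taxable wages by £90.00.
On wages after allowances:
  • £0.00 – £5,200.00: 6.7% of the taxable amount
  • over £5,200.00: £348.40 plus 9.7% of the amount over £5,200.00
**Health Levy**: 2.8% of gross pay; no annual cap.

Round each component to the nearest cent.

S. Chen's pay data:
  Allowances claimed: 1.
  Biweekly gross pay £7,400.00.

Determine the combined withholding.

£760.27

Income Tax: taxable = £7,400.00 − 1×£90.00 = £7,310.00
  £348.40 + 9.7% × (£7,310.00 − £5,200.00) = £348.40 + 9.7% × £2,110.00 = £553.07
Health Levy: 2.8% × £7,400.00 = £207.20
Total: £553.07 + £207.20 = £760.27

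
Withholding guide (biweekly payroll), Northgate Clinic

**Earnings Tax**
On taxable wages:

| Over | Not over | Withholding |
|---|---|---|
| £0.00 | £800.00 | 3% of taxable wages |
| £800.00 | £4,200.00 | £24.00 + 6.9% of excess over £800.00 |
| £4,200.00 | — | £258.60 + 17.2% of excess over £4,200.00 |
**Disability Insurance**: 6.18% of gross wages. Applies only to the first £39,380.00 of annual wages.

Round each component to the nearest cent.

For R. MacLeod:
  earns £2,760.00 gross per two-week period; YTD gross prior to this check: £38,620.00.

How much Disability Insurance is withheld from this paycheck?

Disability Insurance: cap £39,380.00 − YTD £38,620.00 = £760.00 subject; 6.18% × £760.00 = £46.97

£46.97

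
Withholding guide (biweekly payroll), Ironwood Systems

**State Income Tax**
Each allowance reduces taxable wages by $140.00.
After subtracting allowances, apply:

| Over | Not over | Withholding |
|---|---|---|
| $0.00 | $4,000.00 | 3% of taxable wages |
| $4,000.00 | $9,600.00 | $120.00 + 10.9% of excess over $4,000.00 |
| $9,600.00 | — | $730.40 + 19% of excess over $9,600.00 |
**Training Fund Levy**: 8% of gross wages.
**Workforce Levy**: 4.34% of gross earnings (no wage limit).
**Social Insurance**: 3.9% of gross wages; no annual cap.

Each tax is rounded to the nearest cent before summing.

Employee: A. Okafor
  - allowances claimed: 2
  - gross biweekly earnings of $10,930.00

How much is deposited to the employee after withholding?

$8,225.07

State Income Tax: taxable = $10,930.00 − 2×$140.00 = $10,650.00
  $730.40 + 19% × ($10,650.00 − $9,600.00) = $730.40 + 19% × $1,050.00 = $929.90
Training Fund Levy: 8% × $10,930.00 = $874.40
Workforce Levy: 4.34% × $10,930.00 = $474.36
Social Insurance: 3.9% × $10,930.00 = $426.27
Total withheld: $929.90 + $874.40 + $474.36 + $426.27 = $2,704.93
Net pay: $10,930.00 − $2,704.93 = $8,225.07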